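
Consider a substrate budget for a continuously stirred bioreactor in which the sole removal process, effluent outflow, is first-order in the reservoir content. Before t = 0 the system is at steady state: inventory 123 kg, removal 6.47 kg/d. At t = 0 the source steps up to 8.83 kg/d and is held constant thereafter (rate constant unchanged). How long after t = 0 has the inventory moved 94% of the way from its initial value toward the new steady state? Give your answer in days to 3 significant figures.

τ = M₀/F₀ = 123/6.47 = 19.01 d.
The remaining gap fraction is e^(−t/τ); 94% covered ⇒ e^(−t/τ) = 0.0600.
t = −τ ln(0.0600) = 19.01 × 2.813 = 53.49 d.

53.5 d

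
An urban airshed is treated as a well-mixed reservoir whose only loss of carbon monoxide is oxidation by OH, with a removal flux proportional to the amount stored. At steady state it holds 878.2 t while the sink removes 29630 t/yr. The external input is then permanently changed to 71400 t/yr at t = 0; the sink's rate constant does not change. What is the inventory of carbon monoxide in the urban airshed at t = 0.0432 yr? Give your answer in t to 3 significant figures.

1830 t

The sink rate constant is k = F₀/M₀ = 29630/878.2 = 33.74 yr⁻¹.
Solving dM/dt = F₁ − kM with M(0) = M₀ gives M(t) = F₁/k + (M₀ − F₁/k)·e^(−kt).
F₁/k = 71400/33.74 = 2116.2 t; kt = 33.74 × 0.0432 = 1.458, e^(−kt) = 0.2328.
M(0.0432) = 2116.2 + (878.2 − 2116.2) × 0.2328 = 2116.2 − 288.2 = 1828.0 t.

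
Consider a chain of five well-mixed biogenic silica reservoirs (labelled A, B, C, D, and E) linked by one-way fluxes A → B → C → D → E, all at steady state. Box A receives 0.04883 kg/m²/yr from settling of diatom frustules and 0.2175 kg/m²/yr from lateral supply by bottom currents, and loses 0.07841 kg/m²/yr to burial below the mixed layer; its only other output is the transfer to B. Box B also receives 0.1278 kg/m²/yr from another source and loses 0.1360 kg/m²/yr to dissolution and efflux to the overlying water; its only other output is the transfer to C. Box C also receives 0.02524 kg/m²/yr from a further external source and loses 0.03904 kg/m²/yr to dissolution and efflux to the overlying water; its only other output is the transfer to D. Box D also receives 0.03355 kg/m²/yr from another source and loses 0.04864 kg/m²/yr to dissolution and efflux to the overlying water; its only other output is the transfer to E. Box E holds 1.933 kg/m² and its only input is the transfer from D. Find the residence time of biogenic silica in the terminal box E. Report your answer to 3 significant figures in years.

Box A: F(A→B) = (0.04883 + 0.2175) − 0.07841 = 0.18792 kg/m²/yr.
Box B: F(B→C) = (0.18792 + 0.1278) − 0.1360 = 0.17972 kg/m²/yr.
Box C: F(C→D) = (0.17972 + 0.02524) − 0.03904 = 0.16592 kg/m²/yr.
Box D: F(D→E) = (0.16592 + 0.03355) − 0.04864 = 0.15083 kg/m²/yr.
Box E throughput = its input = 0.15083 kg/m²/yr; τ = 1.933 / 0.15083 = 12.82 yr.

12.8 yr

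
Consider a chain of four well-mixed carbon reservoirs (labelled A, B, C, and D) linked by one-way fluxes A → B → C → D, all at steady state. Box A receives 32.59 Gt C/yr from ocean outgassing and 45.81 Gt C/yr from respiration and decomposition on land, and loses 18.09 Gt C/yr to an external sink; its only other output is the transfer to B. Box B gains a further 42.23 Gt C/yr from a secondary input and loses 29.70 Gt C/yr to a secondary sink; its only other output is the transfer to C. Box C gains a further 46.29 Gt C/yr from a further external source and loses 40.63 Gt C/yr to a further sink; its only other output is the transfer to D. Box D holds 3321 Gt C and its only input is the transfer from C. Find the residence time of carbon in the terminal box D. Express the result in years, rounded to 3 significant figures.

42.3 yr

Box A: F(A→B) = (32.59 + 45.81) − 18.09 = 60.310 Gt C/yr.
Box B: F(B→C) = (60.310 + 42.23) − 29.70 = 72.840 Gt C/yr.
Box C: F(C→D) = (72.840 + 46.29) − 40.63 = 78.500 Gt C/yr.
Box D throughput = its input = 78.500 Gt C/yr; τ = 3321 / 78.500 = 42.31 yr.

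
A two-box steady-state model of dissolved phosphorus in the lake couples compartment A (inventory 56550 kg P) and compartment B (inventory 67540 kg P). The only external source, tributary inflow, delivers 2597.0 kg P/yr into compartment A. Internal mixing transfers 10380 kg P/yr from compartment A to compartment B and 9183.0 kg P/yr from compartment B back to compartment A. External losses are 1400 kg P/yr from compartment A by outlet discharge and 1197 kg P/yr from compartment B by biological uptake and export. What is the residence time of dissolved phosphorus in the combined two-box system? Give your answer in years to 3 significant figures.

Treat the two boxes together as one reservoir: the mixing fluxes between them are internal recycling, so τ = ΣM / Σ(external losses).
M_total = 56550 + 67540 = 124090 kg P.
ΣF_external_out = 1400 + 1197 = 2597.0 kg P/yr.
τ = M_total / ΣF_ext = 124090 / 2597.0 = 47.78 yr.

47.8 yr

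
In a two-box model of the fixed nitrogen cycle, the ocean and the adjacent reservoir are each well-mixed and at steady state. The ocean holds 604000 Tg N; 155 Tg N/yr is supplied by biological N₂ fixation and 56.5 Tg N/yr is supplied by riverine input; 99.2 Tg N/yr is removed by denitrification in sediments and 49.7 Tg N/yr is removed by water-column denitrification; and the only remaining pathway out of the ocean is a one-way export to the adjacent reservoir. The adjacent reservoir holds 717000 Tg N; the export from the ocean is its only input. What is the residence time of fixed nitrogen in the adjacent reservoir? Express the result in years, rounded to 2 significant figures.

11000 yr

Balance the ocean: ΣF_in = 155 + 56.5 = 211.50 Tg N/yr.
Export to the adjacent reservoir = ΣF_in − (99.2 + 49.7) = 62.600 Tg N/yr.
At steady state the output of the adjacent reservoir equals its input, 62.600 Tg N/yr.
τ = M / F = 717000 / 62.600 = 11450 yr.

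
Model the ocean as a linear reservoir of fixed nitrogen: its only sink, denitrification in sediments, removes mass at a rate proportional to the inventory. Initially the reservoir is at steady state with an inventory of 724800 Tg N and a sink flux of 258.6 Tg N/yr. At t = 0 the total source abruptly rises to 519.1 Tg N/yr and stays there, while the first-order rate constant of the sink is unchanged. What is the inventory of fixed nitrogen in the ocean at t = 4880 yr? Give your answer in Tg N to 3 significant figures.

1.33×10^6 Tg N

The sink rate constant is k = F₀/M₀ = 258.6/724800 = 0.0003568 yr⁻¹.
Solving dM/dt = F₁ − kM with M(0) = M₀ gives M(t) = F₁/k + (M₀ − F₁/k)·e^(−kt).
F₁/k = 519.1/0.0003568 = 1.4549×10^6 Tg N; kt = 0.0003568 × 4880 = 1.741, e^(−kt) = 0.1753.
M(4880) = 1.4549×10^6 + (724800 − 1.4549×10^6) × 0.1753 = 1.4549×10^6 − 128000 = 1.3269×10^6 Tg N.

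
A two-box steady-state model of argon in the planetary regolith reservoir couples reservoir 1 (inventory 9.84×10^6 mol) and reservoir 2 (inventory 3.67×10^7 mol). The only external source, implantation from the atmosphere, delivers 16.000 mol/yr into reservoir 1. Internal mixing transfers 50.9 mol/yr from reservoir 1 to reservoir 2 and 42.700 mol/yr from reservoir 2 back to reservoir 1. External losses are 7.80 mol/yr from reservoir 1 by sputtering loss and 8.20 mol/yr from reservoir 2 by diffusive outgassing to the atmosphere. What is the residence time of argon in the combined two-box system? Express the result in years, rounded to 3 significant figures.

For the system as a whole, the A↔B exchange is internal and contributes nothing to the throughput; only the external sinks remove mass.
M_total = 9.84×10^6 + 3.67×10^7 = 4.6540×10^7 mol.
ΣF_external_out = 7.80 + 8.20 = 16.000 mol/yr.
τ = M_total / ΣF_ext = 4.6540×10^7 / 16.000 = 2.909×10^6 yr.

2.91×10^6 yr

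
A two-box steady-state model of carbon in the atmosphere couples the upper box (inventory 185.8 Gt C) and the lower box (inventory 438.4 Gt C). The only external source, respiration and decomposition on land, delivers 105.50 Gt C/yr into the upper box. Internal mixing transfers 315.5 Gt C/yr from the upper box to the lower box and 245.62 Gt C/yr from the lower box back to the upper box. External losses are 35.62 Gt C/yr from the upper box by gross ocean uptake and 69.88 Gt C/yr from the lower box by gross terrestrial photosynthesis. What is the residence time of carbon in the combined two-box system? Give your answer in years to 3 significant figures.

5.92 yr

Residence time in the combined system uses the total inventory and the total *external* removal — internal exchanges between the two boxes cancel.
M_total = 185.8 + 438.4 = 624.20 Gt C.
ΣF_external_out = 35.62 + 69.88 = 105.50 Gt C/yr.
τ = M_total / ΣF_ext = 624.20 / 105.50 = 5.917 yr.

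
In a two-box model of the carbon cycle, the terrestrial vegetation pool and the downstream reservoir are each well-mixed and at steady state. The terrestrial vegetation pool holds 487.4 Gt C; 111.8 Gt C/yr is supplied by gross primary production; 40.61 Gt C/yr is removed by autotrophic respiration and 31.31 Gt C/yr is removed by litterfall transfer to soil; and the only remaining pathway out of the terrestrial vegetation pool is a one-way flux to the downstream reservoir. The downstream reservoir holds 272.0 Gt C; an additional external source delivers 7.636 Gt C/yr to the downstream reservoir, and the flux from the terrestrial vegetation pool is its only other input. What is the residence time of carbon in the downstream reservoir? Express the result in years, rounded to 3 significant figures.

5.72 yr

Balance the terrestrial vegetation pool: ΣF_in = 111.80 Gt C/yr.
Flux to the downstream reservoir = ΣF_in − (40.61 + 31.31) = 39.880 Gt C/yr.
Total input to the downstream reservoir = 39.880 + 7.636 = 47.516 Gt C/yr; at steady state this equals its total output.
τ = M / F = 272.0 / 47.516 = 5.724 yr.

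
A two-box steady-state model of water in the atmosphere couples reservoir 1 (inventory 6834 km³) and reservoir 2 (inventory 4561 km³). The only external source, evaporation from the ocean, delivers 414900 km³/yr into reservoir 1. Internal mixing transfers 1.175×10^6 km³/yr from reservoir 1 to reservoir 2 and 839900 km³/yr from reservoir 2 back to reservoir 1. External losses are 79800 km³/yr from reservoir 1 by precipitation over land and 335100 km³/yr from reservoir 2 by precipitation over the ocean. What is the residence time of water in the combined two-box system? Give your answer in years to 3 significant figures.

Treat the two boxes together as one reservoir: the mixing fluxes between them are internal recycling, so τ = ΣM / Σ(external losses).
M_total = 6834 + 4561 = 11395 km³.
ΣF_external_out = 79800 + 335100 = 414900 km³/yr.
τ = M_total / ΣF_ext = 11395 / 414900 = 0.02746 yr.

0.0275 yr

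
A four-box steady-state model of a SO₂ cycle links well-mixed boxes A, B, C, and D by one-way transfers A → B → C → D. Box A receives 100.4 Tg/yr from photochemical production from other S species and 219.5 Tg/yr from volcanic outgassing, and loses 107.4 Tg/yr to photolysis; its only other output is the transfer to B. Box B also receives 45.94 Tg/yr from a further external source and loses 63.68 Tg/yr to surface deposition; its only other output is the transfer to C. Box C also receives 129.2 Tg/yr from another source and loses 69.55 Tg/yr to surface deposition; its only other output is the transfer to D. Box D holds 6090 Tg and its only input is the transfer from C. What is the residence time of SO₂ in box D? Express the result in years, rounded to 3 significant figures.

23.9 yr

Box A: F(A→B) = (100.4 + 219.5) − 107.4 = 212.50 Tg/yr.
Box B: F(B→C) = (212.50 + 45.94) − 63.68 = 194.76 Tg/yr.
Box C: F(C→D) = (194.76 + 129.2) − 69.55 = 254.41 Tg/yr.
Box D throughput = its input = 254.41 Tg/yr; τ = 6090 / 254.41 = 23.94 yr.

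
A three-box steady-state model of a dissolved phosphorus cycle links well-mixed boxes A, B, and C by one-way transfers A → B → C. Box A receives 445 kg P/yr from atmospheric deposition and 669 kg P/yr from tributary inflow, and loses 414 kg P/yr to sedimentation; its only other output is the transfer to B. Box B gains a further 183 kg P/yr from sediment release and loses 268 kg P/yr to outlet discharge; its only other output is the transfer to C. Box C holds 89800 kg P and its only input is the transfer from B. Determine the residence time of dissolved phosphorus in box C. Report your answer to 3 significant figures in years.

Box A: F(A→B) = (445 + 669) − 414 = 700.00 kg P/yr.
Box B: F(B→C) = (700.00 + 183) − 268 = 615.00 kg P/yr.
Box C throughput = its input = 615.00 kg P/yr; τ = 89800 / 615.00 = 146.0 yr.

146 yr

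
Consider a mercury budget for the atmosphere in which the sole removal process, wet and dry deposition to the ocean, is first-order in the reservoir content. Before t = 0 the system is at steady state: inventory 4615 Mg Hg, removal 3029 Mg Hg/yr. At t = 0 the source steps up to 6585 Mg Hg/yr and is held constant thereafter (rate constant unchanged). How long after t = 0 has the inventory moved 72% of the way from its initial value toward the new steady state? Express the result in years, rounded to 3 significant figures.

τ = M₀/F₀ = 4615/3029 = 1.524 yr.
The remaining gap fraction is e^(−t/τ); 72% covered ⇒ e^(−t/τ) = 0.280.
t = −τ ln(0.280) = 1.524 × 1.273 = 1.939 yr.

1.94 yr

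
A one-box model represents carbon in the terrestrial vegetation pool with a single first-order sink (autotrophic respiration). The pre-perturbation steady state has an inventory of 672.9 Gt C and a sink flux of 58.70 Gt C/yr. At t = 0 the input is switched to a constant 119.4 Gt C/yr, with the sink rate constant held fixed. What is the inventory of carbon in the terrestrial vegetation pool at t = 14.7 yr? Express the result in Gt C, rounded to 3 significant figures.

τ = M₀/F₀ = 672.9/58.70 = 11.46 yr; rate constant k = 1/τ.
New steady state M_∞ = F₁/k = F₁·τ = 119.4 × 11.46 = 1368.7 Gt C.
M(t) = M_∞ + (M₀ − M_∞)·e^(−t/τ); t/τ = 14.7/11.46 = 1.282, so e^(−t/τ) = 0.2774.
M(t) = 1368.7 − 695.8 × 0.2774 = 1175.7 Gt C.

1180 Gt C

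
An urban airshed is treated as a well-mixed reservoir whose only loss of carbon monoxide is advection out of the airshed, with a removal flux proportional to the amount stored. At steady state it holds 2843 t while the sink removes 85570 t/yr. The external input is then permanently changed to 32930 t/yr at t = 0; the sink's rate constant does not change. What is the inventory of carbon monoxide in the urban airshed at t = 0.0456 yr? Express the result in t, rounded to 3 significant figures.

1540 t

The sink rate constant is k = F₀/M₀ = 85570/2843 = 30.10 yr⁻¹.
Solving dM/dt = F₁ − kM with M(0) = M₀ gives M(t) = F₁/k + (M₀ − F₁/k)·e^(−kt).
F₁/k = 32930/30.10 = 1094.1 t; kt = 30.10 × 0.0456 = 1.372, e^(−kt) = 0.2535.
M(0.0456) = 1094.1 + (2843 − 1094.1) × 0.2535 = 1094.1 + 443.3 = 1537.4 t.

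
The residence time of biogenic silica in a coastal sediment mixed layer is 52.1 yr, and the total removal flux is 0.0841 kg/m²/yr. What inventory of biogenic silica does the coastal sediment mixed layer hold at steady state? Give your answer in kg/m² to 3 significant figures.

τ = M/F ⇒ M = τ × F = 52.1 × 0.0841 = 4.382 kg/m².

4.38 kg/m²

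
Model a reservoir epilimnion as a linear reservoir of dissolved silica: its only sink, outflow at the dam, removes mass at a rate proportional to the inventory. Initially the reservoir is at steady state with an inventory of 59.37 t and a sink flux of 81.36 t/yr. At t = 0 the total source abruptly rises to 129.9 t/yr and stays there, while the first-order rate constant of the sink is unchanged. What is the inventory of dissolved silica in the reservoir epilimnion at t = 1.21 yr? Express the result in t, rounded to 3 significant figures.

Residence time τ = M₀/F₀ = 0.7297 yr. The eventual steady state is M_∞ = M₀·(F₁/F₀) = 59.37 × 129.9/81.36 = 94.791 t.
The anomaly ΔM(t) = M(t) − M_∞ decays as ΔM₀·e^(−t/τ) with ΔM₀ = 59.37 − 94.791 = −35.42 t.
At t = 1.21 yr, e^(−t/τ) = e^(−1.658) = 0.1905, so ΔM = −6.747 t and M = 94.791 − 6.747 = 88.043 t.

88.0 t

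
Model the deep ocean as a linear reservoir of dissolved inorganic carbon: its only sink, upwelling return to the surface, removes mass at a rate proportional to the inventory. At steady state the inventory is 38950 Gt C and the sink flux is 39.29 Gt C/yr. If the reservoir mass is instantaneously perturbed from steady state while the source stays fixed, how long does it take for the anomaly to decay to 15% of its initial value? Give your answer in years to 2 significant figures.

For a linear reservoir the anomaly decays as exp(−t/τ) with τ = M/F = 38950/39.29 = 991.3 yr.
exp(−t/τ) = 0.15 ⇒ t = −τ ln(0.15) = 991.3 × 1.897 = 1881 yr.

1900 yr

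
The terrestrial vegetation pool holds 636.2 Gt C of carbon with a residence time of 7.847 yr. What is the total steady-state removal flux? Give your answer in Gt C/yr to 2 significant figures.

81 Gt C/yr

F = M / τ = 636.2 / 7.847 = 81.08 Gt C/yr.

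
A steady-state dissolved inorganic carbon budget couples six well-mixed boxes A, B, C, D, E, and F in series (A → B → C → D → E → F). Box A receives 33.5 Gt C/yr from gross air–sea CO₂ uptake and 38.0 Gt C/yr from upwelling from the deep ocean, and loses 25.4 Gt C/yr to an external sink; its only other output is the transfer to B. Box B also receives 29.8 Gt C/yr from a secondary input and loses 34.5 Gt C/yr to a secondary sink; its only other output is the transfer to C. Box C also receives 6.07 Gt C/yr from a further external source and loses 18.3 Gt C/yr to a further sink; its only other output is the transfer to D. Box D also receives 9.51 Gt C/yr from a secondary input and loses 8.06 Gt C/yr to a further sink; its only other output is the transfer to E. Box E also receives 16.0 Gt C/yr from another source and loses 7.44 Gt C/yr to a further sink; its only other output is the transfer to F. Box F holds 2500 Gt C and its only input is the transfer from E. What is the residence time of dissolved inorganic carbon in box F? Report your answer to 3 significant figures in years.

63.8 yr

Box A: F(A→B) = (33.5 + 38.0) − 25.4 = 46.100 Gt C/yr.
Box B: F(B→C) = (46.100 + 29.8) − 34.5 = 41.400 Gt C/yr.
Box C: F(C→D) = (41.400 + 6.07) − 18.3 = 29.170 Gt C/yr.
Box D: F(D→E) = (29.170 + 9.51) − 8.06 = 30.620 Gt C/yr.
Box E: F(E→F) = (30.620 + 16.0) − 7.44 = 39.180 Gt C/yr.
Box F throughput = its input = 39.180 Gt C/yr; τ = 2500 / 39.180 = 63.81 yr.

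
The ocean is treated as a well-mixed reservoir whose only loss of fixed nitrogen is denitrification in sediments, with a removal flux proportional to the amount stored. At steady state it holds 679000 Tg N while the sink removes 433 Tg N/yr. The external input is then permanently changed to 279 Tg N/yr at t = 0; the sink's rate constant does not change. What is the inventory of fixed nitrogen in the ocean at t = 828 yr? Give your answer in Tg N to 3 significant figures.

The sink rate constant is k = F₀/M₀ = 433/679000 = 0.0006377 yr⁻¹.
Solving dM/dt = F₁ − kM with M(0) = M₀ gives M(t) = F₁/k + (M₀ − F₁/k)·e^(−kt).
F₁/k = 279/0.0006377 = 437510 Tg N; kt = 0.0006377 × 828 = 0.5280, e^(−kt) = 0.5898.
M(828) = 437510 + (679000 − 437510) × 0.5898 = 437510 + 142400 = 579930 Tg N.

580000 Tg N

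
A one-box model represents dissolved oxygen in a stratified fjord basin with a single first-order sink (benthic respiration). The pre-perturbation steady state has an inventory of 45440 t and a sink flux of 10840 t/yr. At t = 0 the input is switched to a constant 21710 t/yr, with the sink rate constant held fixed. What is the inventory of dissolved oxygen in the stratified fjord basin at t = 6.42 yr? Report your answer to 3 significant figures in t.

Residence time τ = M₀/F₀ = 4.192 yr. The eventual steady state is M_∞ = M₀·(F₁/F₀) = 45440 × 21710/10840 = 91006 t.
The anomaly ΔM(t) = M(t) − M_∞ decays as ΔM₀·e^(−t/τ) with ΔM₀ = 45440 − 91006 = −45570 t.
At t = 6.42 yr, e^(−t/τ) = e^(−1.532) = 0.2162, so ΔM = −9852 t and M = 91006 − 9852 = 81154 t.

81200 t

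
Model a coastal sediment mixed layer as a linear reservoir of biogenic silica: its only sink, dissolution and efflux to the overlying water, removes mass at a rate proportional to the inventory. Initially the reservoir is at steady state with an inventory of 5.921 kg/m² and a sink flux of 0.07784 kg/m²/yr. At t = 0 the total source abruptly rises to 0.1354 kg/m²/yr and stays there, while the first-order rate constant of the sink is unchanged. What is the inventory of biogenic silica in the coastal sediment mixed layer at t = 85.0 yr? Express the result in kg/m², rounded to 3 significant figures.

τ = M₀/F₀ = 5.921/0.07784 = 76.07 yr; rate constant k = 1/τ.
New steady state M_∞ = F₁/k = F₁·τ = 0.1354 × 76.07 = 10.299 kg/m².
M(t) = M_∞ + (M₀ − M_∞)·e^(−t/τ); t/τ = 85.0/76.07 = 1.117, so e^(−t/τ) = 0.3271.
M(t) = 10.299 − 4.378 × 0.3271 = 8.8671 kg/m².

8.87 kg/m²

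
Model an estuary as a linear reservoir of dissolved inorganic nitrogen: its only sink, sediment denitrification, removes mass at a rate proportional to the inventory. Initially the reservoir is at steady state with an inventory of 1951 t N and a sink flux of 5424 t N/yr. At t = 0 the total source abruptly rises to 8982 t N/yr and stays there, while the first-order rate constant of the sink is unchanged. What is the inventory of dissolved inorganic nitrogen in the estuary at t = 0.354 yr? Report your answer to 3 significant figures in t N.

2750 t N

τ = M₀/F₀ = 1951/5424 = 0.3597 yr; rate constant k = 1/τ.
New steady state M_∞ = F₁/k = F₁·τ = 8982 × 0.3597 = 3230.8 t N.
M(t) = M_∞ + (M₀ − M_∞)·e^(−t/τ); t/τ = 0.354/0.3597 = 0.9842, so e^(−t/τ) = 0.3738.
M(t) = 3230.8 − 1280 × 0.3738 = 2752.5 t N.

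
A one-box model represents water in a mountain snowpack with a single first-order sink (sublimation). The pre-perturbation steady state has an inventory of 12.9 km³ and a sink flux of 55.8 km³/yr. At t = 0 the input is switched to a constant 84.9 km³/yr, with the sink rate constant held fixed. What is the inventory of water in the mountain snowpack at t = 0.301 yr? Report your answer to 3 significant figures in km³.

τ = M₀/F₀ = 12.9/55.8 = 0.2312 yr; rate constant k = 1/τ.
New steady state M_∞ = F₁/k = F₁·τ = 84.9 × 0.2312 = 19.627 km³.
M(t) = M_∞ + (M₀ − M_∞)·e^(−t/τ); t/τ = 0.301/0.2312 = 1.302, so e^(−t/τ) = 0.2720.
M(t) = 19.627 − 6.727 × 0.2720 = 17.798 km³.

17.8 km³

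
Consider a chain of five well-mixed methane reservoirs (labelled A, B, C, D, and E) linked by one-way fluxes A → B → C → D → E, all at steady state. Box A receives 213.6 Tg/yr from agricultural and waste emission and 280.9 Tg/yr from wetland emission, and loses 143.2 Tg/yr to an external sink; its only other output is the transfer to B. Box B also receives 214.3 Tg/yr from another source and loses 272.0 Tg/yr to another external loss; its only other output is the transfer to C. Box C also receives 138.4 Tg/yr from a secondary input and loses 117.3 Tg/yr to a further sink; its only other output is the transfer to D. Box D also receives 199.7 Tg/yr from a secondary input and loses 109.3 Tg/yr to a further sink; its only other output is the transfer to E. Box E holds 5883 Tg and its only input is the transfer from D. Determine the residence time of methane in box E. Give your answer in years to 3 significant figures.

14.5 yr

Box A: F(A→B) = (213.6 + 280.9) − 143.2 = 351.30 Tg/yr.
Box B: F(B→C) = (351.30 + 214.3) − 272.0 = 293.60 Tg/yr.
Box C: F(C→D) = (293.60 + 138.4) − 117.3 = 314.70 Tg/yr.
Box D: F(D→E) = (314.70 + 199.7) − 109.3 = 405.10 Tg/yr.
Box E throughput = its input = 405.10 Tg/yr; τ = 5883 / 405.10 = 14.52 yr.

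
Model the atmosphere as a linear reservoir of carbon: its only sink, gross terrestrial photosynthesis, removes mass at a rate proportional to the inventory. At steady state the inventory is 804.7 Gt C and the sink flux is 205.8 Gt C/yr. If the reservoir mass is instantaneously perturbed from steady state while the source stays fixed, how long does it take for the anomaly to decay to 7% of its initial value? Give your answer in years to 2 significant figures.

10 yr

For a linear reservoir the anomaly decays as exp(−t/τ) with τ = M/F = 804.7/205.8 = 3.910 yr.
exp(−t/τ) = 0.07 ⇒ t = −τ ln(0.07) = 3.910 × 2.659 = 10.40 yr.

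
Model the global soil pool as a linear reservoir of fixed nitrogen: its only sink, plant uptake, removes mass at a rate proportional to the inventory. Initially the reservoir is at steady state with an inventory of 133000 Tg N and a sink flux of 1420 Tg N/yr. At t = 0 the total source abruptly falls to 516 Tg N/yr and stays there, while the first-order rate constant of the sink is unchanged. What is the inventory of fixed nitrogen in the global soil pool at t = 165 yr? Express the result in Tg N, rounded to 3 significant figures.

62900 Tg N

The sink rate constant is k = F₀/M₀ = 1420/133000 = 0.01068 yr⁻¹.
Solving dM/dt = F₁ − kM with M(0) = M₀ gives M(t) = F₁/k + (M₀ − F₁/k)·e^(−kt).
F₁/k = 516/0.01068 = 48330 Tg N; kt = 0.01068 × 165 = 1.762, e^(−kt) = 0.1718.
M(165) = 48330 + (133000 − 48330) × 0.1718 = 48330 + 14540 = 62873 Tg N.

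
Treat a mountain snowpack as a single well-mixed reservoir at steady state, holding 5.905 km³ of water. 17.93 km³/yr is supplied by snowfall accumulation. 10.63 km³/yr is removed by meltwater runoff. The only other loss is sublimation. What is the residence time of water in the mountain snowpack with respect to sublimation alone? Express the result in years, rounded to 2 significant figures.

0.81 yr

At steady state ΣF_in = ΣF_out.
ΣF_in = 17.930 km³/yr.
Sublimation flux = ΣF_in − (10.63) = 17.930 − 10.63 = 7.300 km³/yr.
τ = M / F = 5.905 / 7.300 = 0.8089 yr.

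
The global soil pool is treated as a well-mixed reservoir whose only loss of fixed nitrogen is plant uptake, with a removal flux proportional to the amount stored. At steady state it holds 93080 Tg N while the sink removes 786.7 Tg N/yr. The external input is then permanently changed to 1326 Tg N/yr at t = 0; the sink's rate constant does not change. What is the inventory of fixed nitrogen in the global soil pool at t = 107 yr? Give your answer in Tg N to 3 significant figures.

131000 Tg N

τ = M₀/F₀ = 93080/786.7 = 118.3 yr; rate constant k = 1/τ.
New steady state M_∞ = F₁/k = F₁·τ = 1326 × 118.3 = 156890 Tg N.
M(t) = M_∞ + (M₀ − M_∞)·e^(−t/τ); t/τ = 107/118.3 = 0.9044, so e^(−t/τ) = 0.4048.
M(t) = 156890 − 63810 × 0.4048 = 131060 Tg N.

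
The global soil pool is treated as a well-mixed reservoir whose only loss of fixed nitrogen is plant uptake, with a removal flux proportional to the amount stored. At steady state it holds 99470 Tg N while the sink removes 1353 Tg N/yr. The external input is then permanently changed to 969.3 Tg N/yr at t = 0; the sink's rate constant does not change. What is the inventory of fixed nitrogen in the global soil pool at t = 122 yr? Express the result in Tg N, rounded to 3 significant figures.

The sink rate constant is k = F₀/M₀ = 1353/99470 = 0.01360 yr⁻¹.
Solving dM/dt = F₁ − kM with M(0) = M₀ gives M(t) = F₁/k + (M₀ − F₁/k)·e^(−kt).
F₁/k = 969.3/0.01360 = 71261 Tg N; kt = 0.01360 × 122 = 1.659, e^(−kt) = 0.1902.
M(122) = 71261 + (99470 − 71261) × 0.1902 = 71261 + 5367 = 76628 Tg N.

76600 Tg N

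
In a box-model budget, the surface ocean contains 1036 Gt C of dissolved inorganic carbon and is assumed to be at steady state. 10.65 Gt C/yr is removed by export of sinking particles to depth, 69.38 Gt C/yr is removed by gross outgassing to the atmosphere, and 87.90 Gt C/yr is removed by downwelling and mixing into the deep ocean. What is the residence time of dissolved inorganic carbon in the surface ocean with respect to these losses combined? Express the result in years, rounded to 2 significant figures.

Total removal = 10.65 + 69.38 + 87.90 = 167.93 Gt C/yr.
τ = M / ΣF_out = 1036 / 167.93 = 6.169 yr.

6.2 yr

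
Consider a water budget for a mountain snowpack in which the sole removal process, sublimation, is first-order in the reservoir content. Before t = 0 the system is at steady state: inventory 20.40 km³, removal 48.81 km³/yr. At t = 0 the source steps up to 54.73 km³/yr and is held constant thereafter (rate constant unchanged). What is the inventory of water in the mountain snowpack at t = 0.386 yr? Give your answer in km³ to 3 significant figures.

The sink rate constant is k = F₀/M₀ = 48.81/20.40 = 2.393 yr⁻¹.
Solving dM/dt = F₁ − kM with M(0) = M₀ gives M(t) = F₁/k + (M₀ − F₁/k)·e^(−kt).
F₁/k = 54.73/2.393 = 22.874 km³; kt = 2.393 × 0.386 = 0.9236, e^(−kt) = 0.3971.
M(0.386) = 22.874 + (20.40 − 22.874) × 0.3971 = 22.874 − 0.9825 = 21.892 km³.

21.9 km³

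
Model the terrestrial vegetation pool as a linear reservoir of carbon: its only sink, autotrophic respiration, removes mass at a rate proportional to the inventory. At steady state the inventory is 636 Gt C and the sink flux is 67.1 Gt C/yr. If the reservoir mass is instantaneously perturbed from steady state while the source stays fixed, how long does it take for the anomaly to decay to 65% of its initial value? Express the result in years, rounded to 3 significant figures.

4.08 yr

For a linear reservoir the anomaly decays as exp(−t/τ) with τ = M/F = 636/67.1 = 9.478 yr.
exp(−t/τ) = 0.65 ⇒ t = −τ ln(0.65) = 9.478 × 0.4308 = 4.083 yr.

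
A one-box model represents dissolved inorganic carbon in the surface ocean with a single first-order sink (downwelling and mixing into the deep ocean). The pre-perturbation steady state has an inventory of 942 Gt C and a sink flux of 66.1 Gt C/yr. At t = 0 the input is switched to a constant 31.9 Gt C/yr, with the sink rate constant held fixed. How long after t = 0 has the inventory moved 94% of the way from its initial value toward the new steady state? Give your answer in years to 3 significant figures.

τ = M₀/F₀ = 942/66.1 = 14.25 yr.
The remaining gap fraction is e^(−t/τ); 94% covered ⇒ e^(−t/τ) = 0.0600.
t = −τ ln(0.0600) = 14.25 × 2.813 = 40.09 yr.

40.1 yr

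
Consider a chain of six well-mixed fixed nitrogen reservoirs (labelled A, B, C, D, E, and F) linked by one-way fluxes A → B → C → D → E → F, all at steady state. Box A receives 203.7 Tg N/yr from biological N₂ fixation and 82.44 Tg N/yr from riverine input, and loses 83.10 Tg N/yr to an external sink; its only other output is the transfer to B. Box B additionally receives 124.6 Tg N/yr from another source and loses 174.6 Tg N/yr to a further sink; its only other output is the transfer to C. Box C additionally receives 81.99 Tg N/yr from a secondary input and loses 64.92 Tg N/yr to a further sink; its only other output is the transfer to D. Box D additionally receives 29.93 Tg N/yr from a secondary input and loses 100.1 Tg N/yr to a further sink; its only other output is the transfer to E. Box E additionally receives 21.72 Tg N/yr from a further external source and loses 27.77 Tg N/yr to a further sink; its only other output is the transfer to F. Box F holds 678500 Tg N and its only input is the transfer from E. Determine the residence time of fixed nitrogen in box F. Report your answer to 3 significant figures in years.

Box A: F(A→B) = (203.7 + 82.44) − 83.10 = 203.04 Tg N/yr.
Box B: F(B→C) = (203.04 + 124.6) − 174.6 = 153.04 Tg N/yr.
Box C: F(C→D) = (153.04 + 81.99) − 64.92 = 170.11 Tg N/yr.
Box D: F(D→E) = (170.11 + 29.93) − 100.1 = 99.940 Tg N/yr.
Box E: F(E→F) = (99.940 + 21.72) − 27.77 = 93.890 Tg N/yr.
Box F throughput = its input = 93.890 Tg N/yr; τ = 678500 / 93.890 = 7227 yr.

7230 yr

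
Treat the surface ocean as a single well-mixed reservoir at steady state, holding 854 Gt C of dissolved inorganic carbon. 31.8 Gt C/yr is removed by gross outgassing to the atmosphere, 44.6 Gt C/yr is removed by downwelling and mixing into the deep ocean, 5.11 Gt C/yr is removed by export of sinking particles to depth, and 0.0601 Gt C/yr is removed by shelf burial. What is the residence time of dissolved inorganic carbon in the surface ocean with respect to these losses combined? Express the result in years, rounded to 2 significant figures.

10 yr

Total removal = 31.80 + 44.60 + 5.110 + 0.06010 = 81.570 Gt C/yr.
τ = M / ΣF_out = 854 / 81.570 = 10.47 yr.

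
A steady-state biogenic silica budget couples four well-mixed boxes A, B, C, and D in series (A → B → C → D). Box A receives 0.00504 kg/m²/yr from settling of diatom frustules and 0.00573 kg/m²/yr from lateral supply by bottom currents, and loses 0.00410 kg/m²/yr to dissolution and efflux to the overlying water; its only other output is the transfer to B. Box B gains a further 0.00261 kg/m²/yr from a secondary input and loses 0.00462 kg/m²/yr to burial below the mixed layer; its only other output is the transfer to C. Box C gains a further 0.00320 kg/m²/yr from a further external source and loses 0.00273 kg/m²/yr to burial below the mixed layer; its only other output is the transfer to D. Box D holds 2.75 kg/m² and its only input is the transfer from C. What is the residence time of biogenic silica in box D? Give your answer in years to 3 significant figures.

536 yr

Box A: F(A→B) = (0.00504 + 0.00573) − 0.00410 = 0.0066700 kg/m²/yr.
Box B: F(B→C) = (0.0066700 + 0.00261) − 0.00462 = 0.0046600 kg/m²/yr.
Box C: F(C→D) = (0.0046600 + 0.00320) − 0.00273 = 0.0051300 kg/m²/yr.
Box D throughput = its input = 0.0051300 kg/m²/yr; τ = 2.75 / 0.0051300 = 536.1 yr.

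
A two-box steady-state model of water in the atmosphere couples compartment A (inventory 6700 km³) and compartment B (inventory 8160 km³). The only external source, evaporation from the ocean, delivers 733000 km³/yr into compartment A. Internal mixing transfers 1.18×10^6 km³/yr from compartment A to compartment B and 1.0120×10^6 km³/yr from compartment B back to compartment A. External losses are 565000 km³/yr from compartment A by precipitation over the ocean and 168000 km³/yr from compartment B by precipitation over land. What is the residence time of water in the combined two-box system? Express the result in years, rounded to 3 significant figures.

0.0203 yr

Treat the two boxes together as one reservoir: the mixing fluxes between them are internal recycling, so τ = ΣM / Σ(external losses).
M_total = 6700 + 8160 = 14860 km³.
ΣF_external_out = 565000 + 168000 = 733000 km³/yr.
τ = M_total / ΣF_ext = 14860 / 733000 = 0.02027 yr.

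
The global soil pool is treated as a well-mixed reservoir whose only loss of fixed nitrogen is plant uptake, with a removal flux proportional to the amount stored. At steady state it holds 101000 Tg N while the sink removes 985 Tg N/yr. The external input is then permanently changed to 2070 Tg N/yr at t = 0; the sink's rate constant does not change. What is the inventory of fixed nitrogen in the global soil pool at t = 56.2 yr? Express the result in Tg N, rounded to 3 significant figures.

148000 Tg N

Residence time τ = M₀/F₀ = 102.5 yr. The eventual steady state is M_∞ = M₀·(F₁/F₀) = 101000 × 2070/985 = 212250 Tg N.
The anomaly ΔM(t) = M(t) − M_∞ decays as ΔM₀·e^(−t/τ) with ΔM₀ = 101000 − 212250 = −111300 Tg N.
At t = 56.2 yr, e^(−t/τ) = e^(−0.5481) = 0.5781, so ΔM = −64310 Tg N and M = 212250 − 64310 = 147940 Tg N.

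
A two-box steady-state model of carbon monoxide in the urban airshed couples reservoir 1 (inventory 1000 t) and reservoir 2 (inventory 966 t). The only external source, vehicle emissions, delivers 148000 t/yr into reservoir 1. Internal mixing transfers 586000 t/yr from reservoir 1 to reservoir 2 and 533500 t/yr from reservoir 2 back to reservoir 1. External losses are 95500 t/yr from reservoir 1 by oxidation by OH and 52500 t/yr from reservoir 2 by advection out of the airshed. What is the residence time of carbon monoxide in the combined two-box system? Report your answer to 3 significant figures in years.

For the system as a whole, the A↔B exchange is internal and contributes nothing to the throughput; only the external sinks remove mass.
M_total = 1000 + 966 = 1966.0 t.
ΣF_external_out = 95500 + 52500 = 148000 t/yr.
τ = M_total / ΣF_ext = 1966.0 / 148000 = 0.01328 yr.

0.0133 yr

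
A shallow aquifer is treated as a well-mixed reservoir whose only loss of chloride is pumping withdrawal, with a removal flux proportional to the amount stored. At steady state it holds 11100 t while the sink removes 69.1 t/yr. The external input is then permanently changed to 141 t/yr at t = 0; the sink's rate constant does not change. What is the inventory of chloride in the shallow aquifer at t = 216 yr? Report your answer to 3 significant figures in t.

The sink rate constant is k = F₀/M₀ = 69.1/11100 = 0.006225 yr⁻¹.
Solving dM/dt = F₁ − kM with M(0) = M₀ gives M(t) = F₁/k + (M₀ − F₁/k)·e^(−kt).
F₁/k = 141/0.006225 = 22650 t; kt = 0.006225 × 216 = 1.345, e^(−kt) = 0.2606.
M(216) = 22650 + (11100 − 22650) × 0.2606 = 22650 − 3010 = 19640 t.

19600 t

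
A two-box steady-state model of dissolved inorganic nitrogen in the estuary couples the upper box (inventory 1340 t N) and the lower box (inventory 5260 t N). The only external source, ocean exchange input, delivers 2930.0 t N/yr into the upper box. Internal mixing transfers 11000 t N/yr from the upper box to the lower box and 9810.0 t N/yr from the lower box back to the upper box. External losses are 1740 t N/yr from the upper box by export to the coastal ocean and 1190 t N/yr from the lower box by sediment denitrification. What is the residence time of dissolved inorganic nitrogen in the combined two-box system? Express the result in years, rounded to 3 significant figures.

2.25 yr

Treat the two boxes together as one reservoir: the mixing fluxes between them are internal recycling, so τ = ΣM / Σ(external losses).
M_total = 1340 + 5260 = 6600.0 t N.
ΣF_external_out = 1740 + 1190 = 2930.0 t N/yr.
τ = M_total / ΣF_ext = 6600.0 / 2930.0 = 2.253 yr.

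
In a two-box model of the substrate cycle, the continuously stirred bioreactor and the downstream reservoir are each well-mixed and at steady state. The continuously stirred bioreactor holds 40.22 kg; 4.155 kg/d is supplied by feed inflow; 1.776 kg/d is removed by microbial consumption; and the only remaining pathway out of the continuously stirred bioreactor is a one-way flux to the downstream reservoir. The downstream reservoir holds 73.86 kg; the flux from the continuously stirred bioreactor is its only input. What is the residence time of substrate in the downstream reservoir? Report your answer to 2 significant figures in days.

Balance the continuously stirred bioreactor: ΣF_in = 4.1550 kg/d.
Flux to the downstream reservoir = ΣF_in − (1.776) = 2.3790 kg/d.
At steady state the output of the downstream reservoir equals its input, 2.3790 kg/d.
τ = M / F = 73.86 / 2.3790 = 31.05 d.

31 d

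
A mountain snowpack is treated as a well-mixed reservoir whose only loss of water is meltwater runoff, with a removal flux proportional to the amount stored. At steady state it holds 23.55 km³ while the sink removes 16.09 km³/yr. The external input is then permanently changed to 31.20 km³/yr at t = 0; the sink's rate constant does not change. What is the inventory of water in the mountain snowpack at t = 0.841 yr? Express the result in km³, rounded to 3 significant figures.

Residence time τ = M₀/F₀ = 1.464 yr. The eventual steady state is M_∞ = M₀·(F₁/F₀) = 23.55 × 31.20/16.09 = 45.666 km³.
The anomaly ΔM(t) = M(t) − M_∞ decays as ΔM₀·e^(−t/τ) with ΔM₀ = 23.55 − 45.666 = −22.12 km³.
At t = 0.841 yr, e^(−t/τ) = e^(−0.5746) = 0.5629, so ΔM = −12.45 km³ and M = 45.666 − 12.45 = 33.216 km³.

33.2 km³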